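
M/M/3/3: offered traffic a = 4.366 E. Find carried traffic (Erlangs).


B(3,4.366) = 0.482164 (Erlang-B)
Carried load = a(1 − B) = 4.366·(1 − 0.482164) = 4.366·0.517836 = 2.2609 E

Final: 2.2609 Erlangs


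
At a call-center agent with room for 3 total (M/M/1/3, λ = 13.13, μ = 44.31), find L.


ρ = 13.13/44.31 = 0.2963
L = ρ[1 − (K+1)ρ^K + Kρ^(K+1)] / [(1−ρ)(1−ρ^(K+1))]
Numerator: 0.2963·(1 − 4·0.026019 + 3·0.007710) = 0.272335
Denominator: (0.7037)·(0.992290) = 0.698253
L = 0.272335/0.698253 = 0.3900

Final: 0.3900


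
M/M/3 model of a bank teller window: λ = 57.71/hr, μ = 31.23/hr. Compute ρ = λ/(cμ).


ρ = λ/(cμ) = 57.71/(3·31.23) = 57.71/93.69 = 0.6160

Final: 0.6160


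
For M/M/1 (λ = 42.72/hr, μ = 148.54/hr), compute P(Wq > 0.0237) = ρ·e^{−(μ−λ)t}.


ρ = 42.72/148.54 = 0.2876
P(Wq > t) = ρ·e^{−(μ−λ)t} = 0.2876·e^{−2.5079}
= 0.2876·0.081436 = 0.023421

Final: 0.023421


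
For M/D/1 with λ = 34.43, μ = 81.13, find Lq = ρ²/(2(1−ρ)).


ρ = 34.43/81.13 = 0.4244
M/D/1: Lq = ρ²/(2(1−ρ)) = 0.1801/(2·0.5756) = 0.15644

Final: 0.15644


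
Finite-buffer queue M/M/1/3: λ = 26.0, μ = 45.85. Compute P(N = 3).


ρ = λ/μ = 26.0/45.85 = 0.5671
P_K = (1−ρ)ρ^K/(1−ρ^(K+1)) = (0.4329·0.182348)/(1 − 0.103404)
= 0.078945/0.896596 = 0.088049

Final: 0.088049


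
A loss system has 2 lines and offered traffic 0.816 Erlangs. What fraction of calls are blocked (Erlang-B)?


B(c,a) = (a^c/c!) / Σ_{k=0}^{c} a^k/k!
a^2/2! = 0.332928
Σ terms (k=0..2): 1.00000 + 0.81600 + 0.33293 = 2.148928
B = 0.332928/2.148928 = 0.154927

Final: 0.154927


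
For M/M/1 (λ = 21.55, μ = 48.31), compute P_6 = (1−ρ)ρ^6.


ρ = 21.55/48.31 = 0.4461
P_n = (1−ρ)·ρ^n = (1 − 0.4461)·0.4461^6 = 0.5539·0.007879 = 0.004364

Final: 0.004364


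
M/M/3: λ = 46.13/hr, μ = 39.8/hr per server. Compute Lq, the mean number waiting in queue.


a = λ/μ = 1.1590; ρ = a/3 = 0.3863
P₀ = 0.307349
Lq = P₀·a^c·ρ / (c!·(1−ρ)²) = 0.307349·1.55704·0.3863/(6·0.37657)
= 0.08183

Final: 0.08183


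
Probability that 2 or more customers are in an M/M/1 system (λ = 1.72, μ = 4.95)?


ρ = 1.72/4.95 = 0.3475
P(N ≥ n) = ρ^n = 0.3475^2 = 0.120739

Final: 0.120739


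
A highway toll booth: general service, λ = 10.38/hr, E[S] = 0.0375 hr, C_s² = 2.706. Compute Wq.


ρ = λ·E[S] = 10.38·0.0375 = 0.3893
E[S²] = E[S]²(1+C_s²) = 0.0375²·(1+2.706) = 0.005212
Wq = λ·E[S²]/(2(1−ρ)) = 10.38·0.005212/(2·0.6107) = 0.04429 hr

Final: 0.04429 hr


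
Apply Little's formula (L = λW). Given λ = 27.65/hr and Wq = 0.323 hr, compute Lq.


Lq = λWq = 27.65·0.323 = 8.9309

Final: 8.9309


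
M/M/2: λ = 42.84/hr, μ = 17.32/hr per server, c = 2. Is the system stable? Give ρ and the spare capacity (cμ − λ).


Total capacity cμ = 2·17.32 = 34.64/hr
ρ = λ/(cμ) = 42.84/34.64 = 1.2367
Stable ⇔ ρ < 1: NO
Spare capacity = cμ − λ = 34.64 − 42.84 = -8.20/hr

Final: ρ = 1.2367; unstable; margin = -8.20/hr


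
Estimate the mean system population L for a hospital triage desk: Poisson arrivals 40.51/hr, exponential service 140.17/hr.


ρ = λ/μ = 40.51/140.17 = 0.2890
L = ρ/(1−ρ) = 0.2890/(1 − 0.2890) = 0.2890/0.7110 = 0.4065

Final: 0.4065


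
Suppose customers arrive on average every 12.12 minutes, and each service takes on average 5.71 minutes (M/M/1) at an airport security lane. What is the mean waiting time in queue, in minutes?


λ = 60/12.12 = 4.9505 /hr
μ = 60/5.71 = 10.5079 /hr
ρ = λ/μ = 4.9505/10.5079 = 0.4711
Wq = ρ/(μ−λ) = 0.4711/(10.5079−4.9505) = 0.08477 hr
In minutes: 0.08477·60 = 5.086 min

Final: 5.086 min


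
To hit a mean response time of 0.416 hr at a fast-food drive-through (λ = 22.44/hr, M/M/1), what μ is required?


W = 1/(μ−λ) ⇒ μ − λ = 1/W = 1/0.416 = 2.4038
μ = λ + 1/W = 22.44 + 2.4038 = 24.8438 per hr

Final: 24.8438 /hr


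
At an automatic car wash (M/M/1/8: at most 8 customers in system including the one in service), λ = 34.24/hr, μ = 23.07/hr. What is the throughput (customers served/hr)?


ρ = 1.4842; P_K = (1−ρ)ρ^8/(1−ρ^9) = 0.335837
λ_eff = λ(1 − P_K) = 34.24·(1 − 0.335837) = 34.24·0.664163 = 22.7409 /hr

Final: 22.7409 /hr


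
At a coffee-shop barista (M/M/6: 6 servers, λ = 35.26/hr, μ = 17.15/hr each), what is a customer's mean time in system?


a = 2.0560; ρ = 0.3427; P₀ = 0.127744
Lq = P₀·a^c·ρ/(c!(1−ρ)²) = 0.01063
Wq = Lq/λ = 0.01063/35.26 = 0.0003014 hr
W = Wq + 1/μ = 0.0003014 + 0.05831 = 0.05861 hr

Final: 0.05861 hr


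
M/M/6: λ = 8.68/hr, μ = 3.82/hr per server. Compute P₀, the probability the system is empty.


a = λ/μ = 8.68/3.82 = 2.2723; ρ = a/c = 0.3787
Σ_{k=0}^{5} a^k/k! (terms k=0..5) = 1.00000 + 2.27225 + 2.58156 + 1.95532 + 1.11074 + 0.50478 = 9.42466
Tail: a^6/(6!(1−ρ)) = 137.63794/(720·0.6213) = 0.30769
P₀ = 1/(9.42466 + 0.30769) = 1/9.73234 = 0.102750

Final: 0.102750


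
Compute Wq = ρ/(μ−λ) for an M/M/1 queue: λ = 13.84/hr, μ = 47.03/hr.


ρ = 13.84/47.03 = 0.2943
Wq = ρ/(μ−λ) = 0.2943/(47.03 − 13.84) = 0.2943/33.19 = 0.008867 hr

Final: 0.008867 hr


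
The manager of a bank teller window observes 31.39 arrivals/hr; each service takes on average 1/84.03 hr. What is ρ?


ρ = λ/μ = 31.39/84.03 = 0.3736

Final: 0.3736


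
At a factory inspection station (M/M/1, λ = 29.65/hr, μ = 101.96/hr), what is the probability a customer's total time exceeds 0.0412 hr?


W ~ Exponential(μ−λ) for M/M/1.
μ − λ = 101.96 − 29.65 = 72.3100
P(W > t) = e^{−(μ−λ)t} = e^{−2.9792} = 0.050835

Final: 0.050835


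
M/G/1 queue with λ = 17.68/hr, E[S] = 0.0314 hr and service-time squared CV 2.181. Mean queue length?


ρ = λ·E[S] = 17.68·0.0314 = 0.5552
Lq = ρ²(1+C_s²)/(2(1−ρ)) = 0.3082·(1+2.181)/(2·0.4448)
= 0.3082·3.1810/0.8897 = 1.10191

Final: 1.10191


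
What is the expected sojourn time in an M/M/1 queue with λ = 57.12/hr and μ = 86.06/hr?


W = 1/(μ−λ) = 1/(86.06 − 57.12) = 1/28.94 = 0.03455 hr

Final: 0.03455 hr


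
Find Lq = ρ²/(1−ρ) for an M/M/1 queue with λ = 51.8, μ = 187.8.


ρ = 51.8/187.8 = 0.2758
Lq = ρ²/(1−ρ) = 0.07608/0.7242 = 0.1051

Final: 0.1051


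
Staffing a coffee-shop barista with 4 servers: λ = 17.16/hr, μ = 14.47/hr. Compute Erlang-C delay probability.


a = λ/μ = 1.1859; ρ = a/4 = 0.2965
P₀ = 0.304489 (from M/M/c formula)
C(c,a) = [a^c/(c!(1−ρ))]·P₀ = [1.97786/(24·0.7035)]·0.304489
= 0.11714·0.304489 = 0.035668

Final: 0.035668


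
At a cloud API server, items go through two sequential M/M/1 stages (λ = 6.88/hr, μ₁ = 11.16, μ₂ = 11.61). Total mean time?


Each node sees arrival rate λ = 6.88/hr (tandem ⇒ throughput preserved).
W₁ = 1/(μ₁−λ) = 1/(11.16−6.88) = 0.23364 hr
W₂ = 1/(μ₂−λ) = 1/(11.61−6.88) = 0.21142 hr
W_total = W₁ + W₂ = 0.23364 + 0.21142 = 0.44506 hr

Final: 0.44506 hr


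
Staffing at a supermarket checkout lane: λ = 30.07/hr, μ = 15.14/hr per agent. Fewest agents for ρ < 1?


Stability requires cμ > λ ⇔ c > λ/μ.
λ/μ = 30.07/15.14 = 1.9861
Minimum integer c = ⌊1.9861⌋ + 1 = 2
Check: 2·15.14 = 30.28 > 30.07, while 1·15.14 = 15.14 ≤ 30.07

Final: 2 servers


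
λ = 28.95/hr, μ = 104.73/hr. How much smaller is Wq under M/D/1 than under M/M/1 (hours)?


ρ = 28.95/104.73 = 0.2764
Wq(M/M/1) = ρ/(μ−λ) = 0.2764/75.78 = 0.003648 hr
Wq(M/D/1) = ρ/(2(μ−λ)) = 0.001824 hr
Savings = 0.003648 − 0.001824 = 0.001824 hr

Final: 0.001824 hr


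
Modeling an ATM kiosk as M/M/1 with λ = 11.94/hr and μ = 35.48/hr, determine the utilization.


ρ = λ/μ = 11.94/35.48 = 0.3365

Final: 0.3365


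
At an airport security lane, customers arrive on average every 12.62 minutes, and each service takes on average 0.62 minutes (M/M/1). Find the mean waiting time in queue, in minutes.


λ = 60/12.62 = 4.7544 /hr
μ = 60/0.62 = 96.7742 /hr
ρ = λ/μ = 4.7544/96.7742 = 0.04913
Wq = ρ/(μ−λ) = 0.04913/(96.7742−4.7544) = 0.0005339 hr
In minutes: 0.0005339·60 = 0.03203 min

Final: 0.03203 min


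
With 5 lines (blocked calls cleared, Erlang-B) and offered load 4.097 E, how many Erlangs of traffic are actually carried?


B(5,4.097) = 0.207716 (Erlang-B)
Carried load = a(1 − B) = 4.097·(1 − 0.207716) = 4.097·0.792284 = 3.2460 E

Final: 3.2460 Erlangs


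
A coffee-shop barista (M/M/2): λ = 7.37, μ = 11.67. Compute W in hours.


a = 0.6315; ρ = 0.3158; P₀ = 0.520026
Lq = P₀·a^c·ρ/(c!(1−ρ)²) = 0.06994
Wq = Lq/λ = 0.06994/7.37 = 0.009490 hr
W = Wq + 1/μ = 0.009490 + 0.08569 = 0.09518 hr

Final: 0.09518 hr


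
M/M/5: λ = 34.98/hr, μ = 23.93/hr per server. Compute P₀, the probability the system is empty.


a = λ/μ = 34.98/23.93 = 1.4618; ρ = a/c = 0.2924
Σ_{k=0}^{4} a^k/k! (terms k=0..4) = 1.00000 + 1.46176 + 1.06838 + 0.52057 + 0.19024 = 4.24095
Tail: a^5/(5!(1−ρ)) = 6.67399/(120·0.7076) = 0.07859
P₀ = 1/(4.24095 + 0.07859) = 1/4.31954 = 0.231506

Final: 0.231506


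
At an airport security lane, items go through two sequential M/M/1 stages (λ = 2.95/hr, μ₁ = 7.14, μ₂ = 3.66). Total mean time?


Each node sees arrival rate λ = 2.95/hr (tandem ⇒ throughput preserved).
W₁ = 1/(μ₁−λ) = 1/(7.14−2.95) = 0.23866 hr
W₂ = 1/(μ₂−λ) = 1/(3.66−2.95) = 1.40845 hr
W_total = W₁ + W₂ = 0.23866 + 1.40845 = 1.64711 hr

Final: 1.64711 hr


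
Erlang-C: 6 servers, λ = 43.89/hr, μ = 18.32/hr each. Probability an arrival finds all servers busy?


a = λ/μ = 2.3957; ρ = a/6 = 0.3993
P₀ = 0.090705 (from M/M/c formula)
C(c,a) = [a^c/(c!(1−ρ))]·P₀ = [189.07786/(720·0.6007)]·0.090705
= 0.43716·0.090705 = 0.039653

Final: 0.039653


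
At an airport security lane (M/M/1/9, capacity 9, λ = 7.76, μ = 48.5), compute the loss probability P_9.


ρ = λ/μ = 7.76/48.5 = 0.1600
P_K = (1−ρ)ρ^K/(1−ρ^(K+1)) = (0.8400·0.00000006872)/(1 − 0.00000001100)
= 0.00000005772/1.000000 = 0.00000005772

Final: 0.00000005772


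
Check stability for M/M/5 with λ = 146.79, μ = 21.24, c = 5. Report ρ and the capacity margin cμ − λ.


Total capacity cμ = 5·21.24 = 106.20/hr
ρ = λ/(cμ) = 146.79/106.20 = 1.3822
Stable ⇔ ρ < 1: NO
Spare capacity = cμ − λ = 106.20 − 146.79 = -40.59/hr

Final: ρ = 1.3822; unstable; margin = -40.59/hr


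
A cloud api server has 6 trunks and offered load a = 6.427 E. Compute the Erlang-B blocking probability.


B(c,a) = (a^c/c!) / Σ_{k=0}^{c} a^k/k!
a^6/6! = 97.885261
Σ terms (k=0..6): 1.00000 + 6.42700 + 20.65316 + 44.24596 + 71.09220 + 91.38191 + 97.88526 = 332.685504
B = 97.885261/332.685504 = 0.294228

Final: 0.294228


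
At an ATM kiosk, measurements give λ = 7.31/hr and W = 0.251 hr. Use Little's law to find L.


L = λW = 7.31·0.251 = 1.8348

Final: 1.8348


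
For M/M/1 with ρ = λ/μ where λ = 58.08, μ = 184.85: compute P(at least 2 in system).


ρ = 58.08/184.85 = 0.3142
P(N ≥ n) = ρ^n = 0.3142^2 = 0.098722

Final: 0.098722


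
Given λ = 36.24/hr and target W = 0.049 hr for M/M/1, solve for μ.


W = 1/(μ−λ) ⇒ μ − λ = 1/W = 1/0.049 = 20.4082
μ = λ + 1/W = 36.24 + 20.4082 = 56.6482 per hr

Final: 56.6482 /hr


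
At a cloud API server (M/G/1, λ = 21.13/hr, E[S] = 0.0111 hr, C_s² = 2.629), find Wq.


ρ = λ·E[S] = 21.13·0.0111 = 0.2345
E[S²] = E[S]²(1+C_s²) = 0.0111²·(1+2.629) = 0.0004471
Wq = λ·E[S²]/(2(1−ρ)) = 21.13·0.0004471/(2·0.7655) = 0.006171 hr

Final: 0.006171 hr


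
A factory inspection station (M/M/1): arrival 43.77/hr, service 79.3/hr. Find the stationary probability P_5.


ρ = 43.77/79.3 = 0.5520
P_n = (1−ρ)·ρ^n = (1 − 0.5520)·0.5520^5 = 0.4480·0.051229 = 0.022953

Final: 0.022953


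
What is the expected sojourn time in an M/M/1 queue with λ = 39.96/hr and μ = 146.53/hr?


W = 1/(μ−λ) = 1/(146.53 − 39.96) = 1/106.57 = 0.009384 hr

Final: 0.009384 hr


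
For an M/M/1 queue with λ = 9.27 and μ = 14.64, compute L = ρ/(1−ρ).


ρ = λ/μ = 9.27/14.64 = 0.6332
L = ρ/(1−ρ) = 0.6332/(1 − 0.6332) = 0.6332/0.3668 = 1.7263

Final: 1.7263


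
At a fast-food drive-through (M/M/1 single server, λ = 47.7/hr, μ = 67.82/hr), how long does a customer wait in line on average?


ρ = 47.7/67.82 = 0.7033
Wq = ρ/(μ−λ) = 0.7033/(67.82 − 47.7) = 0.7033/20.12 = 0.03496 hr

Final: 0.03496 hr


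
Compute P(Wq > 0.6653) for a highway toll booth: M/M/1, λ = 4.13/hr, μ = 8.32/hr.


ρ = 4.13/8.32 = 0.4964
P(Wq > t) = ρ·e^{−(μ−λ)t} = 0.4964·e^{−2.7876}
= 0.4964·0.061568 = 0.030562

Final: 0.030562


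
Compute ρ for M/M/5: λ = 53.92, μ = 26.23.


ρ = λ/(cμ) = 53.92/(5·26.23) = 53.92/131.15 = 0.4111

Final: 0.4111


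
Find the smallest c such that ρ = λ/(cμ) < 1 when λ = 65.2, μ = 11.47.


Stability requires cμ > λ ⇔ c > λ/μ.
λ/μ = 65.2/11.47 = 5.6844
Minimum integer c = ⌊5.6844⌋ + 1 = 6
Check: 6·11.47 = 68.82 > 65.2, while 5·11.47 = 57.35 ≤ 65.2

Final: 6 servers


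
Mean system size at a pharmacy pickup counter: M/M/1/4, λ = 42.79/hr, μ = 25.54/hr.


ρ = 42.79/25.54 = 1.6754
L = ρ[1 − (K+1)ρ^K + Kρ^(K+1)] / [(1−ρ)(1−ρ^(K+1))]
Numerator: 1.6754·(1 − 5·7.879263 + 4·13.201004) = 24.138827
Denominator: (-0.6754)·(-12.201004) = 8.240694
L = 24.138827/8.240694 = 2.9292

Final: 2.9292


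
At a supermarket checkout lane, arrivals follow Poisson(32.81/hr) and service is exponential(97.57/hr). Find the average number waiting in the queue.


ρ = 32.81/97.57 = 0.3363
Lq = ρ²/(1−ρ) = 0.1131/0.6637 = 0.1704

Final: 0.1704


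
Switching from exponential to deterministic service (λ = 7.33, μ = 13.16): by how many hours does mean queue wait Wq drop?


ρ = 7.33/13.16 = 0.5570
Wq(M/M/1) = ρ/(μ−λ) = 0.5570/5.83 = 0.09554 hr
Wq(M/D/1) = ρ/(2(μ−λ)) = 0.04777 hr
Savings = 0.09554 − 0.04777 = 0.04777 hr

Final: 0.04777 hr


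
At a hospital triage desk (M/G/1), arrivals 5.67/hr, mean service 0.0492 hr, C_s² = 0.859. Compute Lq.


ρ = λ·E[S] = 5.67·0.0492 = 0.2790
Lq = ρ²(1+C_s²)/(2(1−ρ)) = 0.07782·(1+0.859)/(2·0.7210)
= 0.07782·1.8590/1.4421 = 0.10032

Final: 0.10032


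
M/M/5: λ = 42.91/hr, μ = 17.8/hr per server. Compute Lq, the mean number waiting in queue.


a = λ/μ = 2.4107; ρ = a/5 = 0.4821
P₀ = 0.087963
Lq = P₀·a^c·ρ / (c!·(1−ρ)²) = 0.087963·81.41278·0.4821/(120·0.26818)
= 0.10729

Final: 0.10729


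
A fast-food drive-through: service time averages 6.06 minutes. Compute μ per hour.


μ = 1/(service time) in consistent units.
1 hour = 60 min, so μ = 60/6.06 = 9.9010 per hour

Final: 9.9010 /hr


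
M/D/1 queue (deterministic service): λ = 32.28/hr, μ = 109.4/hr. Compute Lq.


ρ = 32.28/109.4 = 0.2951
M/D/1: Lq = ρ²/(2(1−ρ)) = 0.08706/(2·0.7049) = 0.06175

Final: 0.06175


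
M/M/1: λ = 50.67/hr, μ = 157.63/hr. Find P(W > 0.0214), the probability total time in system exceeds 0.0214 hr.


W ~ Exponential(μ−λ) for M/M/1.
μ − λ = 157.63 − 50.67 = 106.9600
P(W > t) = e^{−(μ−λ)t} = e^{−2.2889} = 0.101373

Final: 0.101373


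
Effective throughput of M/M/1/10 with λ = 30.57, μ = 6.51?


ρ = 4.6959; P_K = (1−ρ)ρ^10/(1−ρ^11) = 0.787046
λ_eff = λ(1 − P_K) = 30.57·(1 − 0.787046) = 30.57·0.212954 = 6.5100 /hr

Final: 6.5100 /hr


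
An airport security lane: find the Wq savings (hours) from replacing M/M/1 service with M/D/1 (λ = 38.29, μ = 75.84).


ρ = 38.29/75.84 = 0.5049
Wq(M/M/1) = ρ/(μ−λ) = 0.5049/37.55 = 0.01345 hr
Wq(M/D/1) = ρ/(2(μ−λ)) = 0.006723 hr
Savings = 0.01345 − 0.006723 = 0.006723 hr

Final: 0.006723 hr


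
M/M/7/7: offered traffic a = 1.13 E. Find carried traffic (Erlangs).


B(7,1.13) = 0.0001508 (Erlang-B)
Carried load = a(1 − B) = 1.13·(1 − 0.0001508) = 1.13·0.999849 = 1.1298 E

Final: 1.1298 Erlangs


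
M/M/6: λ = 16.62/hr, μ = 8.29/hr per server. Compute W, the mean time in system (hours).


a = 2.0048; ρ = 0.3341; P₀ = 0.134482
Lq = P₀·a^c·ρ/(c!(1−ρ)²) = 0.009140
Wq = Lq/λ = 0.009140/16.62 = 0.0005499 hr
W = Wq + 1/μ = 0.0005499 + 0.12063 = 0.12118 hr

Final: 0.12118 hr


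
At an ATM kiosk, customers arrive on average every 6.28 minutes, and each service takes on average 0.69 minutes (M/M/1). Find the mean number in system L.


λ = 60/6.28 = 9.5541 /hr
μ = 60/0.69 = 86.9565 /hr
ρ = λ/μ = 9.5541/86.9565 = 0.1099
L = ρ/(1−ρ) = 0.1099/0.8901 = 0.1234

Final: 0.1234


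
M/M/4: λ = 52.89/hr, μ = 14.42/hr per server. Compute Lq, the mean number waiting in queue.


a = λ/μ = 3.6678; ρ = a/4 = 0.9170
P₀ = 0.009056
Lq = P₀·a^c·ρ / (c!·(1−ρ)²) = 0.009056·180.98110·0.9170/(24·0.006896)
= 9.08005

Final: 9.08005


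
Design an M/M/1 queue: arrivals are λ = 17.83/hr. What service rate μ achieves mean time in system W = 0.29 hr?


W = 1/(μ−λ) ⇒ μ − λ = 1/W = 1/0.29 = 3.4483
μ = λ + 1/W = 17.83 + 3.4483 = 21.2783 per hr

Final: 21.2783 /hr


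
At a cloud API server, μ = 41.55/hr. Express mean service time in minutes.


Mean service time = 1/μ = 1/41.55 hour = 0.02407 hour
In minutes: 0.02407 × 60 = 1.4440 min

Final: 1.4440 min


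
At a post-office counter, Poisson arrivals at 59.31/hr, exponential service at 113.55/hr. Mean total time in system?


W = 1/(μ−λ) = 1/(113.55 − 59.31) = 1/54.24 = 0.01844 hr

Final: 0.01844 hr


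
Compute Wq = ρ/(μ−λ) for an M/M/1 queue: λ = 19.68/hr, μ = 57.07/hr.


ρ = 19.68/57.07 = 0.3448
Wq = ρ/(μ−λ) = 0.3448/(57.07 − 19.68) = 0.3448/37.39 = 0.009223 hr

Final: 0.009223 hr


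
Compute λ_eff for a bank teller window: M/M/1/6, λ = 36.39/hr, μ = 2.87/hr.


ρ = 12.6794; P_K = (1−ρ)ρ^6/(1−ρ^7) = 0.921132
λ_eff = λ(1 − P_K) = 36.39·(1 − 0.921132) = 36.39·0.078868 = 2.8700 /hr

Final: 2.8700 /hr


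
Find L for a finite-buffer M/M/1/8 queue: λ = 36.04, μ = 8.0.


ρ = 36.04/8.0 = 4.5050
L = ρ[1 − (K+1)ρ^K + Kρ^(K+1)] / [(1−ρ)(1−ρ^(K+1))]
Numerator: 4.5050·(1 − 9·169651.757290 + 8·764281.166590) = 20666167.249586
Denominator: (-3.5050)·(-764280.166590) = 2678801.983897
L = 20666167.249586/2678801.983897 = 7.7147

Final: 7.7147


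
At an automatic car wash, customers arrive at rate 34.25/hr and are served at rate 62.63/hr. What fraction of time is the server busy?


ρ = λ/μ = 34.25/62.63 = 0.5469

Final: 0.5469


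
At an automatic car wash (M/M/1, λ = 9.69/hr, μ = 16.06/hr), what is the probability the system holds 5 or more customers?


ρ = 9.69/16.06 = 0.6034
P(N ≥ n) = ρ^n = 0.6034^5 = 0.079963

Final: 0.079963


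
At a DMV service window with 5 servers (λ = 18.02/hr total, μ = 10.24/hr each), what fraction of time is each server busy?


ρ = λ/(cμ) = 18.02/(5·10.24) = 18.02/51.20 = 0.3520

Final: 0.3520


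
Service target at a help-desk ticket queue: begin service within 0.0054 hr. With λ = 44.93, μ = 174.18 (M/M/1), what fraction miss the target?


ρ = 44.93/174.18 = 0.2580
P(Wq > t) = ρ·e^{−(μ−λ)t} = 0.2580·e^{−0.6980}
= 0.2580·0.497604 = 0.128358

Final: 0.128358


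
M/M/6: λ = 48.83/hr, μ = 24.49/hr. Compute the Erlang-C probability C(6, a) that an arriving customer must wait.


a = λ/μ = 1.9939; ρ = a/6 = 0.3323
P₀ = 0.135969 (from M/M/c formula)
C(c,a) = [a^c/(c!(1−ρ))]·P₀ = [62.83298/(720·0.6677)]·0.135969
= 0.13070·0.135969 = 0.017771

Final: 0.017771


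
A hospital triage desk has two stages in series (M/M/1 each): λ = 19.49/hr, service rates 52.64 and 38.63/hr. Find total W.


Each node sees arrival rate λ = 19.49/hr (tandem ⇒ throughput preserved).
W₁ = 1/(μ₁−λ) = 1/(52.64−19.49) = 0.03017 hr
W₂ = 1/(μ₂−λ) = 1/(38.63−19.49) = 0.05225 hr
W_total = W₁ + W₂ = 0.03017 + 0.05225 = 0.08241 hr

Final: 0.08241 hr


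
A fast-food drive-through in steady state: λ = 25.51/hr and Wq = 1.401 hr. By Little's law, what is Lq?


Lq = λWq = 25.51·1.401 = 35.7395

Final: 35.7395


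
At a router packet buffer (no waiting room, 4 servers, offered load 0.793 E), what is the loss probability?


B(c,a) = (a^c/c!) / Σ_{k=0}^{c} a^k/k!
a^4/4! = 0.016477
Σ terms (k=0..4): 1.00000 + 0.79300 + 0.31442 + 0.08311 + 0.01648 = 2.207015
B = 0.016477/2.207015 = 0.007466

Final: 0.007466


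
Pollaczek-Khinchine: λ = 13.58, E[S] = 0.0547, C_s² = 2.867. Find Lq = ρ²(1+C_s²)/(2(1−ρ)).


ρ = λ·E[S] = 13.58·0.0547 = 0.7428
Lq = ρ²(1+C_s²)/(2(1−ρ)) = 0.5518·(1+2.867)/(2·0.2572)
= 0.5518·3.8670/0.5143 = 4.14850

Final: 4.14850


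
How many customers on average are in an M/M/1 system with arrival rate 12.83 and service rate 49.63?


ρ = λ/μ = 12.83/49.63 = 0.2585
L = ρ/(1−ρ) = 0.2585/(1 − 0.2585) = 0.2585/0.7415 = 0.3486

Final: 0.3486


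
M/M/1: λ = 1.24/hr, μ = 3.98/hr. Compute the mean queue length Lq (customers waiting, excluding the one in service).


ρ = 1.24/3.98 = 0.3116
Lq = ρ²/(1−ρ) = 0.09707/0.6884 = 0.1410

Final: 0.1410


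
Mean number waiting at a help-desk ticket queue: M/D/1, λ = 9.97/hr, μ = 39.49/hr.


ρ = 9.97/39.49 = 0.2525
M/D/1: Lq = ρ²/(2(1−ρ)) = 0.06374/(2·0.7475) = 0.04263

Final: 0.04263


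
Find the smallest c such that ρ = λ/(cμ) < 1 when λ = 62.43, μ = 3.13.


Stability requires cμ > λ ⇔ c > λ/μ.
λ/μ = 62.43/3.13 = 19.9457
Minimum integer c = ⌊19.9457⌋ + 1 = 20
Check: 20·3.13 = 62.60 > 62.43, while 19·3.13 = 59.47 ≤ 62.43

Final: 20 servers


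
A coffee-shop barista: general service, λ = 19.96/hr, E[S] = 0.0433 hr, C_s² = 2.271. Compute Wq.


ρ = λ·E[S] = 19.96·0.0433 = 0.8643
E[S²] = E[S]²(1+C_s²) = 0.0433²·(1+2.271) = 0.006133
Wq = λ·E[S²]/(2(1−ρ)) = 19.96·0.006133/(2·0.1357) = 0.45093 hr

Final: 0.45093 hr


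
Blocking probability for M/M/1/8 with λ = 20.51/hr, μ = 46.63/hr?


ρ = λ/μ = 20.51/46.63 = 0.4398
P_K = (1−ρ)ρ^K/(1−ρ^(K+1)) = (0.5602·0.001401)/(1 − 0.0006162)
= 0.0007847/0.999384 = 0.0007852

Final: 0.0007852


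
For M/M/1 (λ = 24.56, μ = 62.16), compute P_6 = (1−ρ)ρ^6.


ρ = 24.56/62.16 = 0.3951
P_n = (1−ρ)·ρ^n = (1 − 0.3951)·0.3951^6 = 0.6049·0.003805 = 0.002301

Final: 0.002301


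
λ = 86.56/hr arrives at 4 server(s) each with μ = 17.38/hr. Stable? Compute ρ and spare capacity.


Total capacity cμ = 4·17.38 = 69.52/hr
ρ = λ/(cμ) = 86.56/69.52 = 1.2451
Stable ⇔ ρ < 1: NO
Spare capacity = cμ − λ = 69.52 − 86.56 = -17.04/hr

Final: ρ = 1.2451; unstable; margin = -17.04/hr


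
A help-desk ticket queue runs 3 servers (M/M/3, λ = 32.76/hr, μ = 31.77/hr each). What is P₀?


a = λ/μ = 32.76/31.77 = 1.0312; ρ = a/c = 0.3437
Σ_{k=0}^{2} a^k/k! (terms k=0..2) = 1.00000 + 1.03116 + 0.53165 = 2.56281
Tail: a^3/(3!(1−ρ)) = 1.09643/(6·0.6563) = 0.27845
P₀ = 1/(2.56281 + 0.27845) = 1/2.84125 = 0.351957

Final: 0.351957


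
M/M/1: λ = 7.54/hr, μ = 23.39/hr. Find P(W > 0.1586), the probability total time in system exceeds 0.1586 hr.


W ~ Exponential(μ−λ) for M/M/1.
μ − λ = 23.39 − 7.54 = 15.8500
P(W > t) = e^{−(μ−λ)t} = e^{−2.5138} = 0.080959

Final: 0.080959


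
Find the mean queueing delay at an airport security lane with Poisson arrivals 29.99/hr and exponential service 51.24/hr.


ρ = 29.99/51.24 = 0.5853
Wq = ρ/(μ−λ) = 0.5853/(51.24 − 29.99) = 0.5853/21.25 = 0.02754 hr

Final: 0.02754 hr


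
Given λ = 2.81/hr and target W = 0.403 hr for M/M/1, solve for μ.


W = 1/(μ−λ) ⇒ μ − λ = 1/W = 1/0.403 = 2.4814
μ = λ + 1/W = 2.81 + 2.4814 = 5.2914 per hr

Final: 5.2914 /hr


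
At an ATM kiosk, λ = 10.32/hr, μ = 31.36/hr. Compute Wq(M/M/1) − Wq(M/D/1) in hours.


ρ = 10.32/31.36 = 0.3291
Wq(M/M/1) = ρ/(μ−λ) = 0.3291/21.04 = 0.01564 hr
Wq(M/D/1) = ρ/(2(μ−λ)) = 0.007820 hr
Savings = 0.01564 − 0.007820 = 0.007820 hr

Final: 0.007820 hr


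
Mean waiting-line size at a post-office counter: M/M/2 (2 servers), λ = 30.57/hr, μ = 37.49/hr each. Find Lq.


a = λ/μ = 0.8154; ρ = a/2 = 0.4077
P₀ = 0.420748
Lq = P₀·a^c·ρ / (c!·(1−ρ)²) = 0.420748·0.66491·0.4077/(2·0.35081)
= 0.16257

Final: 0.16257


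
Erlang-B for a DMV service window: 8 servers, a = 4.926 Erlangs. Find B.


B(c,a) = (a^c/c!) / Σ_{k=0}^{c} a^k/k!
a^8/8! = 8.598738
Σ terms (k=0..8): 1.00000 + 4.92600 + 12.13274 + 19.92196 + 24.53389 + 24.17079 + 19.84422 + 13.96466 + 8.59874 = 129.092982
B = 8.598738/129.092982 = 0.066609

Final: 0.066609


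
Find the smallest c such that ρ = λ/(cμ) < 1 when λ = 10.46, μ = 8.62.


Stability requires cμ > λ ⇔ c > λ/μ.
λ/μ = 10.46/8.62 = 1.2135
Minimum integer c = ⌊1.2135⌋ + 1 = 2
Check: 2·8.62 = 17.24 > 10.46, while 1·8.62 = 8.62 ≤ 10.46

Final: 2 servers


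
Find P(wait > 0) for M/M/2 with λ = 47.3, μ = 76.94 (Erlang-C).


a = λ/μ = 0.6148; ρ = a/2 = 0.3074
P₀ = 0.529774 (from M/M/c formula)
C(c,a) = [a^c/(c!(1−ρ))]·P₀ = [0.37794/(2·0.6926)]·0.529774
= 0.27283·0.529774 = 0.144539

Final: 0.144539


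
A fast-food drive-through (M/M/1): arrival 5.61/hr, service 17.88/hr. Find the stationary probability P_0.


ρ = 5.61/17.88 = 0.3138
P_n = (1−ρ)·ρ^n = (1 − 0.3138)·0.3138^0 = 0.6862·1.000000 = 0.686242

Final: 0.686242


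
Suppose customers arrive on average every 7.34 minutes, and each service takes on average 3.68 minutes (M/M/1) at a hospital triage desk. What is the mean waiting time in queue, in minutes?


λ = 60/7.34 = 8.1744 /hr
μ = 60/3.68 = 16.3043 /hr
ρ = λ/μ = 8.1744/16.3043 = 0.5014
Wq = ρ/(μ−λ) = 0.5014/(16.3043−8.1744) = 0.06167 hr
In minutes: 0.06167·60 = 3.700 min

Final: 3.700 min


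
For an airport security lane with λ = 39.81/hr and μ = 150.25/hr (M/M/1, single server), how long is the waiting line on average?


ρ = 39.81/150.25 = 0.2650
Lq = ρ²/(1−ρ) = 0.07020/0.7350 = 0.09551

Final: 0.09551


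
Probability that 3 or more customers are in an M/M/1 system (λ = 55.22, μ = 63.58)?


ρ = 55.22/63.58 = 0.8685
P(N ≥ n) = ρ^n = 0.8685^3 = 0.655130

Final: 0.655130


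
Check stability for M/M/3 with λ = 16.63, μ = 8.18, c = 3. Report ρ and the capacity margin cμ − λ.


Total capacity cμ = 3·8.18 = 24.54/hr
ρ = λ/(cμ) = 16.63/24.54 = 0.6777
Stable ⇔ ρ < 1: YES
Spare capacity = cμ − λ = 24.54 − 16.63 = 7.91/hr

Final: ρ = 0.6777; stable; margin = 7.91/hr


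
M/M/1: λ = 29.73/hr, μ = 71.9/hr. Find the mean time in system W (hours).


W = 1/(μ−λ) = 1/(71.9 − 29.73) = 1/42.17 = 0.02371 hr

Final: 0.02371 hr


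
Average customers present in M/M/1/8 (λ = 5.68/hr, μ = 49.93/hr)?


ρ = 5.68/49.93 = 0.1138
L = ρ[1 − (K+1)ρ^K + Kρ^(K+1)] / [(1−ρ)(1−ρ^(K+1))]
Numerator: 0.1138·(1 − 9·0.00000002805 + 8·0.000000003191) = 0.113759
Denominator: (0.8862)·(1.000000) = 0.886241
L = 0.113759/0.886241 = 0.1284

Final: 0.1284


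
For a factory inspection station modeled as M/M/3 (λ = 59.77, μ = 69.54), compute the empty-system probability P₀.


a = λ/μ = 59.77/69.54 = 0.8595; ρ = a/c = 0.2865
Σ_{k=0}^{2} a^k/k! (terms k=0..2) = 1.00000 + 0.85951 + 0.36937 = 2.22888
Tail: a^3/(3!(1−ρ)) = 0.63496/(6·0.7135) = 0.14832
P₀ = 1/(2.22888 + 0.14832) = 1/2.37720 = 0.420663

Final: 0.420663


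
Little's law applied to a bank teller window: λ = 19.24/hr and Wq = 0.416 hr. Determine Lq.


Lq = λWq = 19.24·0.416 = 8.0038

Final: 8.0038


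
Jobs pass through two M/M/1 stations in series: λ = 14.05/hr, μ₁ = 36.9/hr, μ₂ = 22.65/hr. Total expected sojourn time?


Each node sees arrival rate λ = 14.05/hr (tandem ⇒ throughput preserved).
W₁ = 1/(μ₁−λ) = 1/(36.9−14.05) = 0.04376 hr
W₂ = 1/(μ₂−λ) = 1/(22.65−14.05) = 0.11628 hr
W_total = W₁ + W₂ = 0.04376 + 0.11628 = 0.16004 hr

Final: 0.16004 hr


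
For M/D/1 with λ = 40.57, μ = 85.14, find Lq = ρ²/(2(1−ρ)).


ρ = 40.57/85.14 = 0.4765
M/D/1: Lq = ρ²/(2(1−ρ)) = 0.2271/(2·0.5235) = 0.21687

Final: 0.21687


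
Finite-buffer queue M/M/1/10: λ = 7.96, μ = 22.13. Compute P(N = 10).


ρ = λ/μ = 7.96/22.13 = 0.3597
P_K = (1−ρ)ρ^K/(1−ρ^(K+1)) = (0.6403·0.00003625)/(1 − 0.00001304)
= 0.00002321/0.999987 = 0.00002321

Final: 0.00002321


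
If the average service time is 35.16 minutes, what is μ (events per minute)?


μ = 1/(service time) in consistent units.
1 minute = 1 min, so μ = 1/35.16 = 0.02844 per minute

Final: 0.02844 /min


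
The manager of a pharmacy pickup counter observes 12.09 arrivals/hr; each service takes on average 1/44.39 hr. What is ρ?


ρ = λ/μ = 12.09/44.39 = 0.2724

Final: 0.2724


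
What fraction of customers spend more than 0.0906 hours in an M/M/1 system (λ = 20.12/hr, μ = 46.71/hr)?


W ~ Exponential(μ−λ) for M/M/1.
μ − λ = 46.71 − 20.12 = 26.5900
P(W > t) = e^{−(μ−λ)t} = e^{−2.4091} = 0.089900

Final: 0.089900


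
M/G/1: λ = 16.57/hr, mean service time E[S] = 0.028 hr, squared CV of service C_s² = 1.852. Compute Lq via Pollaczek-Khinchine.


ρ = λ·E[S] = 16.57·0.028 = 0.4640
Lq = ρ²(1+C_s²)/(2(1−ρ)) = 0.2153·(1+1.852)/(2·0.5360)
= 0.2153·2.8520/1.0721 = 0.57264

Final: 0.57264


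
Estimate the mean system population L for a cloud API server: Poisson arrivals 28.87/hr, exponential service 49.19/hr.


ρ = λ/μ = 28.87/49.19 = 0.5869
L = ρ/(1−ρ) = 0.5869/(1 − 0.5869) = 0.5869/0.4131 = 1.4208

Final: 1.4208


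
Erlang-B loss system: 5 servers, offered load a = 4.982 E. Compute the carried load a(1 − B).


B(5,4.982) = 0.283405 (Erlang-B)
Carried load = a(1 − B) = 4.982·(1 − 0.283405) = 4.982·0.716595 = 3.5701 E

Final: 3.5701 Erlangs


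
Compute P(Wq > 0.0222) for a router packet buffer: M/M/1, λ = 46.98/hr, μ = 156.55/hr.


ρ = 46.98/156.55 = 0.3001
P(Wq > t) = ρ·e^{−(μ−λ)t} = 0.3001·e^{−2.4325}
= 0.3001·0.087821 = 0.026355

Final: 0.026355


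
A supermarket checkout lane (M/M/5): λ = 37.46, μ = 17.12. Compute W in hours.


a = 2.1881; ρ = 0.4376; P₀ = 0.110788
Lq = P₀·a^c·ρ/(c!(1−ρ)²) = 0.06407
Wq = Lq/λ = 0.06407/37.46 = 0.001710 hr
W = Wq + 1/μ = 0.001710 + 0.05841 = 0.06012 hr

Final: 0.06012 hr


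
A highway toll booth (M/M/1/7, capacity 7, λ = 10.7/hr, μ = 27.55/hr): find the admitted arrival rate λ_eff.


ρ = 0.3884; P_K = (1−ρ)ρ^7/(1−ρ^8) = 0.0008157
λ_eff = λ(1 − P_K) = 10.7·(1 − 0.0008157) = 10.7·0.999184 = 10.6913 /hr

Final: 10.6913 /hr


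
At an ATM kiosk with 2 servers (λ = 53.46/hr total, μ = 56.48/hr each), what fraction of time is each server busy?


ρ = λ/(cμ) = 53.46/(2·56.48) = 53.46/112.96 = 0.4733

Final: 0.4733


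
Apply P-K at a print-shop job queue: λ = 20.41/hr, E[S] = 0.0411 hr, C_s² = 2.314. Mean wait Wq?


ρ = λ·E[S] = 20.41·0.0411 = 0.8389
E[S²] = E[S]²(1+C_s²) = 0.0411²·(1+2.314) = 0.005598
Wq = λ·E[S²]/(2(1−ρ)) = 20.41·0.005598/(2·0.1611) = 0.35450 hr

Final: 0.35450 hr


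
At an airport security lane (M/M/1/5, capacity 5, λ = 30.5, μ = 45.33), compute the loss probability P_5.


ρ = λ/μ = 30.5/45.33 = 0.6728
P_K = (1−ρ)ρ^K/(1−ρ^(K+1)) = (0.3272·0.137902)/(1 − 0.092786)
= 0.045116/0.907214 = 0.049730

Final: 0.049730


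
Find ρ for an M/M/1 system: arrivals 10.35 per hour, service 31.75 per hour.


ρ = λ/μ = 10.35/31.75 = 0.3260

Final: 0.3260


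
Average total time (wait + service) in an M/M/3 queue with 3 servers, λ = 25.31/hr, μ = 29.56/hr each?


a = 0.8562; ρ = 0.2854; P₀ = 0.422085
Lq = P₀·a^c·ρ/(c!(1−ρ)²) = 0.02468
Wq = Lq/λ = 0.02468/25.31 = 0.0009751 hr
W = Wq + 1/μ = 0.0009751 + 0.03383 = 0.03480 hr

Final: 0.03480 hr


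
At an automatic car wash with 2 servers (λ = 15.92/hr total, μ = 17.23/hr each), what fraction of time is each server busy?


ρ = λ/(cμ) = 15.92/(2·17.23) = 15.92/34.46 = 0.4620

Final: 0.4620


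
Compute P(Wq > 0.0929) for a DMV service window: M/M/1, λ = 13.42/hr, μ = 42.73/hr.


ρ = 13.42/42.73 = 0.3141
P(Wq > t) = ρ·e^{−(μ−λ)t} = 0.3141·e^{−2.7229}
= 0.3141·0.065684 = 0.020629

Final: 0.020629


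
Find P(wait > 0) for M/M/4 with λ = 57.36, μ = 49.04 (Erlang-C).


a = λ/μ = 1.1697; ρ = a/4 = 0.2924
P₀ = 0.309538 (from M/M/c formula)
C(c,a) = [a^c/(c!(1−ρ))]·P₀ = [1.87169/(24·0.7076)]·0.309538
= 0.11022·0.309538 = 0.034116

Final: 0.034116


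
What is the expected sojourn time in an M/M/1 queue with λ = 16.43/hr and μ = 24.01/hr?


W = 1/(μ−λ) = 1/(24.01 − 16.43) = 1/7.58 = 0.1319 hr

Final: 0.1319 hr


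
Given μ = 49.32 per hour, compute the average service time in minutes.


Mean service time = 1/μ = 1/49.32 hour = 0.02028 hour
In minutes: 0.02028 × 60 = 1.2165 min

Final: 1.2165 min


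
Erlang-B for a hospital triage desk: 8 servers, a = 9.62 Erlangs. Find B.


B(c,a) = (a^c/c!) / Σ_{k=0}^{c} a^k/k!
a^8/8! = 1819.198348
Σ terms (k=0..8): 1.00000 + 9.62000 + 46.27220 + 148.37952 + 356.85275 + 686.58469 + 1100.82412 + 1512.84686 + 1819.19835 = 5681.578483
B = 1819.198348/5681.578483 = 0.320192

Final: 0.320192


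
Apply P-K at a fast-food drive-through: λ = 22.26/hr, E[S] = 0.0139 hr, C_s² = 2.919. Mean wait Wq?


ρ = λ·E[S] = 22.26·0.0139 = 0.3094
E[S²] = E[S]²(1+C_s²) = 0.0139²·(1+2.919) = 0.0007572
Wq = λ·E[S²]/(2(1−ρ)) = 22.26·0.0007572/(2·0.6906) = 0.01220 hr

Final: 0.01220 hr


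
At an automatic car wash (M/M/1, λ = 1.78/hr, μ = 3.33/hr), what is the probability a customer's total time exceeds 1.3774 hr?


W ~ Exponential(μ−λ) for M/M/1.
μ − λ = 3.33 − 1.78 = 1.5500
P(W > t) = e^{−(μ−λ)t} = e^{−2.1350} = 0.118248

Final: 0.118248


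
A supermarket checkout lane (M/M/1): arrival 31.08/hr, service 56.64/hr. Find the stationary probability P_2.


ρ = 31.08/56.64 = 0.5487
P_n = (1−ρ)·ρ^n = (1 − 0.5487)·0.5487^2 = 0.4513·0.301103 = 0.135879

Final: 0.135879


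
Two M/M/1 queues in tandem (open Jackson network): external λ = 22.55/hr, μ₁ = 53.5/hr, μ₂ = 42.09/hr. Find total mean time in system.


Each node sees arrival rate λ = 22.55/hr (tandem ⇒ throughput preserved).
W₁ = 1/(μ₁−λ) = 1/(53.5−22.55) = 0.03231 hr
W₂ = 1/(μ₂−λ) = 1/(42.09−22.55) = 0.05118 hr
W_total = W₁ + W₂ = 0.03231 + 0.05118 = 0.08349 hr

Final: 0.08349 hr


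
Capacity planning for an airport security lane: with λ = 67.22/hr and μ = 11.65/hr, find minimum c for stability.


Stability requires cμ > λ ⇔ c > λ/μ.
λ/μ = 67.22/11.65 = 5.7700
Minimum integer c = ⌊5.7700⌋ + 1 = 6
Check: 6·11.65 = 69.90 > 67.22, while 5·11.65 = 58.25 ≤ 67.22

Final: 6 servers


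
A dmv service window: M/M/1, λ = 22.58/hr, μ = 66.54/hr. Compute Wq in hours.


ρ = 22.58/66.54 = 0.3393
Wq = ρ/(μ−λ) = 0.3393/(66.54 − 22.58) = 0.3393/43.96 = 0.007719 hr

Final: 0.007719 hr


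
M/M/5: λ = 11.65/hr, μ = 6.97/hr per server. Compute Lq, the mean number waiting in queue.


a = λ/μ = 1.6714; ρ = a/5 = 0.3343
P₀ = 0.187438
Lq = P₀·a^c·ρ / (c!·(1−ρ)²) = 0.187438·13.04565·0.3343/(120·0.44317)
= 0.01537

Final: 0.01537


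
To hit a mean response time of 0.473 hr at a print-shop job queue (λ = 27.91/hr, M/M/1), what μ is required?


W = 1/(μ−λ) ⇒ μ − λ = 1/W = 1/0.473 = 2.1142
μ = λ + 1/W = 27.91 + 2.1142 = 30.0242 per hr

Final: 30.0242 /hr


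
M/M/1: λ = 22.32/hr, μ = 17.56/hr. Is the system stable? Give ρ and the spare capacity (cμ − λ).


Total capacity cμ = 1·17.56 = 17.56/hr
ρ = λ/(cμ) = 22.32/17.56 = 1.2711
Stable ⇔ ρ < 1: NO
Spare capacity = cμ − λ = 17.56 − 22.32 = -4.76/hr

Final: ρ = 1.2711; unstable; margin = -4.76/hr


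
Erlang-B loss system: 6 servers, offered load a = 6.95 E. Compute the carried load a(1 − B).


B(6,6.95) = 0.328198 (Erlang-B)
Carried load = a(1 − B) = 6.95·(1 − 0.328198) = 6.95·0.671802 = 4.6690 E

Final: 4.6690 Erlangs


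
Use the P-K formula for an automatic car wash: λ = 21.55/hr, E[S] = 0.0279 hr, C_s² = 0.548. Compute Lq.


ρ = λ·E[S] = 21.55·0.0279 = 0.6012
Lq = ρ²(1+C_s²)/(2(1−ρ)) = 0.3615·(1+0.548)/(2·0.3988)
= 0.3615·1.5480/0.7975 = 0.70168

Final: 0.70168


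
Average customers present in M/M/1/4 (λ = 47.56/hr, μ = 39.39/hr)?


ρ = 47.56/39.39 = 1.2074
L = ρ[1 − (K+1)ρ^K + Kρ^(K+1)] / [(1−ρ)(1−ρ^(K+1))]
Numerator: 1.2074·(1 − 5·2.125316 + 4·2.566134) = 0.770278
Denominator: (-0.2074)·(-1.566134) = 0.324837
L = 0.770278/0.324837 = 2.3713

Final: 2.3713


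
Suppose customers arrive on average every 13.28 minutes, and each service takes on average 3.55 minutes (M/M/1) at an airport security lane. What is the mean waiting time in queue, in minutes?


λ = 60/13.28 = 4.5181 /hr
μ = 60/3.55 = 16.9014 /hr
ρ = λ/μ = 4.5181/16.9014 = 0.2673
Wq = ρ/(μ−λ) = 0.2673/(16.9014−4.5181) = 0.02159 hr
In minutes: 0.02159·60 = 1.295 min

Final: 1.295 min


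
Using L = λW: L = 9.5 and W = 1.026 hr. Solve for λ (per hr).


λ = L/W = 9.5/1.026 = 9.2593 /hr

Final: 9.2593 /hr


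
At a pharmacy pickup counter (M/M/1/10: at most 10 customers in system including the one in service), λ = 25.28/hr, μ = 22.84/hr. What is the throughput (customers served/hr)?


ρ = 1.1068; P_K = (1−ρ)ρ^10/(1−ρ^11) = 0.143506
λ_eff = λ(1 − P_K) = 25.28·(1 − 0.143506) = 25.28·0.856494 = 21.6522 /hr

Final: 21.6522 /hr


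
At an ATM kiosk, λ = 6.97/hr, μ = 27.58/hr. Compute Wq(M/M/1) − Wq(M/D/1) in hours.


ρ = 6.97/27.58 = 0.2527
Wq(M/M/1) = ρ/(μ−λ) = 0.2527/20.61 = 0.01226 hr
Wq(M/D/1) = ρ/(2(μ−λ)) = 0.006131 hr
Savings = 0.01226 − 0.006131 = 0.006131 hr

Final: 0.006131 hr


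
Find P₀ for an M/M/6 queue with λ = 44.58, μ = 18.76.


a = λ/μ = 44.58/18.76 = 2.3763; ρ = a/c = 0.3961
Σ_{k=0}^{5} a^k/k! (terms k=0..5) = 1.00000 + 2.37633 + 2.82348 + 2.23651 + 1.32867 + 0.63147 = 10.39646
Tail: a^6/(6!(1−ρ)) = 180.07084/(720·0.6039) = 0.41411
P₀ = 1/(10.39646 + 0.41411) = 1/10.81057 = 0.092502

Final: 0.092502


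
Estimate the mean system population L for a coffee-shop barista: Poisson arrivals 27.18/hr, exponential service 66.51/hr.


ρ = λ/μ = 27.18/66.51 = 0.4087
L = ρ/(1−ρ) = 0.4087/(1 − 0.4087) = 0.4087/0.5913 = 0.6911

Final: 0.6911


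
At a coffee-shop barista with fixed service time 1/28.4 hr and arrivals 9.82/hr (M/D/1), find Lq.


ρ = 9.82/28.4 = 0.3458
M/D/1: Lq = ρ²/(2(1−ρ)) = 0.1196/(2·0.6542) = 0.09138

Final: 0.09138


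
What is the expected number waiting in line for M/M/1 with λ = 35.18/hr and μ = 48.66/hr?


ρ = 35.18/48.66 = 0.7230
Lq = ρ²/(1−ρ) = 0.5227/0.2770 = 1.8868

Final: 1.8868


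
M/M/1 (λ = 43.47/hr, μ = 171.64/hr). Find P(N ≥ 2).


ρ = 43.47/171.64 = 0.2533
P(N ≥ n) = ρ^n = 0.2533^2 = 0.064142

Final: 0.064142


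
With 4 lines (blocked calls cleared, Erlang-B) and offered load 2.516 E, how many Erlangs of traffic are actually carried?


B(4,2.516) = 0.151715 (Erlang-B)
Carried load = a(1 − B) = 2.516·(1 − 0.151715) = 2.516·0.848285 = 2.1343 E

Final: 2.1343 Erlangs


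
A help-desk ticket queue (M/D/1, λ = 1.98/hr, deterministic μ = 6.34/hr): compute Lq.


ρ = 1.98/6.34 = 0.3123
M/D/1: Lq = ρ²/(2(1−ρ)) = 0.09753/(2·0.6877) = 0.07091

Final: 0.07091


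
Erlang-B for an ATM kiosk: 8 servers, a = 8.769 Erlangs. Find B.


B(c,a) = (a^c/c!) / Σ_{k=0}^{c} a^k/k!
a^8/8! = 867.121665
Σ terms (k=0..8): 1.00000 + 8.76900 + 38.44768 + 112.38257 + 246.37069 + 432.08491 + 631.49210 + 791.07918 + 867.12166 = 3128.747802
B = 867.121665/3128.747802 = 0.277147

Final: 0.277147
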